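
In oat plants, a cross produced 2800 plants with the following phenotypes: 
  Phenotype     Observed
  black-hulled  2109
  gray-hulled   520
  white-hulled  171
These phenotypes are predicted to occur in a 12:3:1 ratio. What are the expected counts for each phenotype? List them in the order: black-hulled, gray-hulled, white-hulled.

Under the 12:3:1 hypothesis (Σ ratio = 16, N = 2800):
  black-hulled: 2800 × 12/16 = 2100
  gray-hulled: 2800 × 3/16 = 525
  white-hulled: 2800 × 1/16 = 175

2100, 525, 175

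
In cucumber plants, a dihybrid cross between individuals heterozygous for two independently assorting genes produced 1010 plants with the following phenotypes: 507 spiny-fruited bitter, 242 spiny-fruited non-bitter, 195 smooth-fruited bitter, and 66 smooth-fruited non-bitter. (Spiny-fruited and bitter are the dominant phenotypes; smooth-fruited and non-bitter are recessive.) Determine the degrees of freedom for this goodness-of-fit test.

A dihybrid F₂ with independent assortment and complete dominance at both loci gives a 9:3:3:1 phenotypic ratio.
A goodness-of-fit test with 4 phenotype classes has df = 4 − 1 = 3.

3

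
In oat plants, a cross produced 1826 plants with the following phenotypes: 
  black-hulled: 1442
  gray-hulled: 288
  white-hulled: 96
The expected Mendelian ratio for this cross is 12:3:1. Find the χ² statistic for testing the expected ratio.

15.352

Under the 12:3:1 hypothesis (Σ ratio = 16, N = 1826):
  black-hulled: 1826 × 12/16 = 1369.5
  gray-hulled: 1826 × 3/16 = 342.375
  white-hulled: 1826 × 1/16 = 114.125
χ² = Σ (O − E)² / E
  black-hulled: (1442 − 1369.5)² / 1369.5 = 3.8381
  gray-hulled: (288 − 342.375)² / 342.375 = 8.6357
  white-hulled: (96 − 114.125)² / 114.125 = 2.8786
χ² = 3.8381 + 8.6357 + 2.8786 = 15.3524 ≈ 15.352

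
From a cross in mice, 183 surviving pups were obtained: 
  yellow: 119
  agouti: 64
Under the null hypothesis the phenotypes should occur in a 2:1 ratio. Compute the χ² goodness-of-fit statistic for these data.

The 2:1 ratio has 3 parts, so with N = 183 the expected counts are:
  yellow: 183 × 2/3 = 122
  agouti: 183 × 1/3 = 61
χ² = Σ (O − E)² / E
  yellow: (119 − 122)² / 122 = 0.0738
  agouti: (64 − 61)² / 61 = 0.1475
χ² = 0.0738 + 0.1475 = 0.2213 ≈ 0.221

0.221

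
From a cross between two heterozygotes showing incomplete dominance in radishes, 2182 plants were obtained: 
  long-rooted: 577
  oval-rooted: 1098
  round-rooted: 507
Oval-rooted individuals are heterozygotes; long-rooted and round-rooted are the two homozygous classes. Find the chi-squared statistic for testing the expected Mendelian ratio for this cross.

With incomplete dominance, a heterozygote × heterozygote cross gives a 1:2:1 phenotypic ratio.
Expected counts for N = 2182 under a 1:2:1 ratio (total parts = 4):
  long-rooted: 2182 × 1/4 = 545.5
  oval-rooted: 2182 × 2/4 = 1091
  round-rooted: 2182 × 1/4 = 545.5
χ² = Σ (O − E)² / E
  long-rooted: (577 − 545.5)² / 545.5 = 1.8190
  oval-rooted: (1098 − 1091)² / 1091 = 0.0449
  round-rooted: (507 − 545.5)² / 545.5 = 2.7172
χ² = 1.8190 + 0.0449 + 2.7172 = 4.5811 ≈ 4.581

4.581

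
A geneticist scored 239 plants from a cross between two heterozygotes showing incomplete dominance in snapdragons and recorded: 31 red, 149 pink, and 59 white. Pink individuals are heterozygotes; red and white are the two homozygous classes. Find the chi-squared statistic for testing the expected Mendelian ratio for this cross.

With incomplete dominance, a heterozygote × heterozygote cross gives a 1:2:1 phenotypic ratio.
Under the 1:2:1 hypothesis (Σ ratio = 4, N = 239):
  red: 239 × 1/4 = 59.75
  pink: 239 × 2/4 = 119.5
  white: 239 × 1/4 = 59.75
χ² = Σ (O − E)² / E
  red: (31 − 59.75)² / 59.75 = 13.8337
  pink: (149 − 119.5)² / 119.5 = 7.2824
  white: (59 − 59.75)² / 59.75 = 0.0094
χ² = 13.8337 + 7.2824 + 0.0094 = 21.1255 ≈ 21.126

21.126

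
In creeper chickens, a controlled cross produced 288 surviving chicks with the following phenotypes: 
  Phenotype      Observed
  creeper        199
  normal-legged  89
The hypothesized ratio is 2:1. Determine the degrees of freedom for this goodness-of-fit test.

A goodness-of-fit test with 2 phenotype classes has df = 2 − 1 = 1.

1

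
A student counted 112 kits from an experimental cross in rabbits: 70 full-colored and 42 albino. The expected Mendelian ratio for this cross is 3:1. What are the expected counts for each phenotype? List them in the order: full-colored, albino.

Expected counts for N = 112 under a 3:1 ratio (total parts = 4):
  full-colored: 112 × 3/4 = 84
  albino: 112 × 1/4 = 28

84, 28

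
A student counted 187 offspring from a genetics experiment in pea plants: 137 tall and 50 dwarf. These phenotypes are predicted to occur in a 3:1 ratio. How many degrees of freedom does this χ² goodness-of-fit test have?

A goodness-of-fit test with 2 phenotype classes has df = 2 − 1 = 1.

1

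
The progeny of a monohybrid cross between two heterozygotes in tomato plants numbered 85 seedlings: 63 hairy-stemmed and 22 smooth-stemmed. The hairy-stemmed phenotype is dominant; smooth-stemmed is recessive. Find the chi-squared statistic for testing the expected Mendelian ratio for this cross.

For a monohybrid cross between heterozygotes with complete dominance, the expected phenotypic ratio is 3:1.
Total ratio parts = 4. Expected numbers out of 85:
  hairy-stemmed: 85 × 3/4 = 63.75
  smooth-stemmed: 85 × 1/4 = 21.25
χ² = Σ (O − E)² / E
  hairy-stemmed: (63 − 63.75)² / 63.75 = 0.0088
  smooth-stemmed: (22 − 21.25)² / 21.25 = 0.0265
χ² = 0.0088 + 0.0265 = 0.0353 ≈ 0.035

0.035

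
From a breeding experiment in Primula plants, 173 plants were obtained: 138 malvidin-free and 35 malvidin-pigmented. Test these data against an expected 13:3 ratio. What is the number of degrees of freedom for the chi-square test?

A goodness-of-fit test with 2 phenotype classes has df = 2 − 1 = 1.

1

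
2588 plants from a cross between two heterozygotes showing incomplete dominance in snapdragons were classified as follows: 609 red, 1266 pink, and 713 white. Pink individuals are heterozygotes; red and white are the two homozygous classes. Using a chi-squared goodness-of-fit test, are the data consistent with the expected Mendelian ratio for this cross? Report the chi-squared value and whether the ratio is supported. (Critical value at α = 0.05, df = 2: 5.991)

With incomplete dominance, a heterozygote × heterozygote cross gives a 1:2:1 phenotypic ratio.
The 1:2:1 ratio has 4 parts, so with N = 2588 the expected counts are:
  red: 2588 × 1/4 = 647
  pink: 2588 × 2/4 = 1294
  white: 2588 × 1/4 = 647
χ² = Σ (O − E)² / E
  red: (609 − 647)² / 647 = 2.2318
  pink: (1266 − 1294)² / 1294 = 0.6059
  white: (713 − 647)² / 647 = 6.7326
χ² = 2.2318 + 0.6059 + 6.7326 = 9.5703 ≈ 9.570
Degrees of freedom = 3 − 1 = 2; critical value at α = 0.05 is 5.991.
Since 9.570 > 5.991, we reject the null hypothesis — the data do not fit the 1:2:1 ratio.

9.570; not consistent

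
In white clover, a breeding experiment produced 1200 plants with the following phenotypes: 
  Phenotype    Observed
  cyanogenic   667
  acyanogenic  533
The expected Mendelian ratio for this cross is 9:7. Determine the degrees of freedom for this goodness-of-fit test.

1

A goodness-of-fit test with 2 phenotype classes has df = 2 − 1 = 1.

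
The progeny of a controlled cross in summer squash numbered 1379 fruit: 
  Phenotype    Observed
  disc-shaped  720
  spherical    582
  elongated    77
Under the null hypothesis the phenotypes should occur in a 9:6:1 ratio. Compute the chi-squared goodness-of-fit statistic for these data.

Expected counts for N = 1379 under a 9:6:1 ratio (total parts = 16):
  disc-shaped: 1379 × 9/16 = 775.6875
  spherical: 1379 × 6/16 = 517.125
  elongated: 1379 × 1/16 = 86.1875
χ² = Σ (O − E)² / E
  disc-shaped: (720 − 775.6875)² / 775.6875 = 3.9979
  spherical: (582 − 517.125)² / 517.125 = 8.1388
  elongated: (77 − 86.1875)² / 86.1875 = 0.9794
χ² = 3.9979 + 8.1388 + 0.9794 = 13.1161 ≈ 13.116

13.116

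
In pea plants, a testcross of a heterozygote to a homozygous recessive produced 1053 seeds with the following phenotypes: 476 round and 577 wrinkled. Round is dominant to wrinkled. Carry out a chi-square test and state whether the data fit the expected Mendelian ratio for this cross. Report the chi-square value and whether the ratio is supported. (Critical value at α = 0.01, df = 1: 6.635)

A testcross of a heterozygote (Aa × aa) gives a 1:1 phenotypic ratio.
Total ratio parts = 2. Expected numbers out of 1053:
  round: 1053 × 1/2 = 526.5
  wrinkled: 1053 × 1/2 = 526.5
χ² = Σ (O − E)² / E
  round: (476 − 526.5)² / 526.5 = 4.8438
  wrinkled: (577 − 526.5)² / 526.5 = 4.8438
χ² = 4.8438 + 4.8438 = 9.6876 ≈ 9.688
Degrees of freedom = 2 − 1 = 1; critical value at α = 0.01 is 6.635.
Since 9.688 > 6.635, we reject the null hypothesis — the data do not fit the 1:1 ratio.

9.688; not consistent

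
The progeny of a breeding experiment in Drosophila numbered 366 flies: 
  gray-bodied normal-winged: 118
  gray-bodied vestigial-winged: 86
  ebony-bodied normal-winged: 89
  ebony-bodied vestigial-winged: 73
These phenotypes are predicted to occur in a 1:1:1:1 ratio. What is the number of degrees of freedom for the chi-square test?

A goodness-of-fit test with 4 phenotype classes has df = 4 − 1 = 3.

3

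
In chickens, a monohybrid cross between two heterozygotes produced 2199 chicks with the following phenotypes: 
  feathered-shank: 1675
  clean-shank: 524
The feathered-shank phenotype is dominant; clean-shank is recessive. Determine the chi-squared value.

1.608

For a monohybrid cross between heterozygotes with complete dominance, the expected phenotypic ratio is 3:1.
Total ratio parts = 4. Expected numbers out of 2199:
  feathered-shank: 2199 × 3/4 = 1649.25
  clean-shank: 2199 × 1/4 = 549.75
χ² = Σ (O − E)² / E
  feathered-shank: (1675 − 1649.25)² / 1649.25 = 0.4020
  clean-shank: (524 − 549.75)² / 549.75 = 1.2061
χ² = 0.4020 + 1.2061 = 1.6081 ≈ 1.608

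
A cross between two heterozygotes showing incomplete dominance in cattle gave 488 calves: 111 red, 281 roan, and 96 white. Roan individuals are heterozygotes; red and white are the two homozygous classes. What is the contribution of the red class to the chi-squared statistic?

With incomplete dominance, a heterozygote × heterozygote cross gives a 1:2:1 phenotypic ratio.
Expected counts for N = 488 under a 1:2:1 ratio (total parts = 4):
  red: 488 × 1/4 = 122
  roan: 488 × 2/4 = 244
  white: 488 × 1/4 = 122
Contribution of red: (111 − 122)² / 122 = 0.9918

0.992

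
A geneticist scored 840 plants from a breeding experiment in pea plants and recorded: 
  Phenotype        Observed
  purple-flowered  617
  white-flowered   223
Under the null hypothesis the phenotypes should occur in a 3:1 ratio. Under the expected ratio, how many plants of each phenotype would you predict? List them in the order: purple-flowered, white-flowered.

Total ratio parts = 4. Expected numbers out of 840:
  purple-flowered: 840 × 3/4 = 630
  white-flowered: 840 × 1/4 = 210

630, 210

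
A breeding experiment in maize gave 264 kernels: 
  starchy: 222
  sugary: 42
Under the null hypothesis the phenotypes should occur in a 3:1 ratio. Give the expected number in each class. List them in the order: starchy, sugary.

198, 66

Expected counts for N = 264 under a 3:1 ratio (total parts = 4):
  starchy: 264 × 3/4 = 198
  sugary: 264 × 1/4 = 66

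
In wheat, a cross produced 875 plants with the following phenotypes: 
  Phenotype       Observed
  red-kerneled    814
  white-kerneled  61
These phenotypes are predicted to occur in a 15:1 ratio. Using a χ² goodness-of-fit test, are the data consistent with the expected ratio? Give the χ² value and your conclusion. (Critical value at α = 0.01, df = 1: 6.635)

Under the 15:1 hypothesis (Σ ratio = 16, N = 875):
  red-kerneled: 875 × 15/16 = 820.3125
  white-kerneled: 875 × 1/16 = 54.6875
χ² = Σ (O − E)² / E
  red-kerneled: (814 − 820.3125)² / 820.3125 = 0.0486
  white-kerneled: (61 − 54.6875)² / 54.6875 = 0.7286
χ² = 0.0486 + 0.7286 = 0.7772 ≈ 0.777
Degrees of freedom = 2 − 1 = 1; critical value at α = 0.01 is 6.635.
Since 0.777 < 6.635, we fail to reject the null hypothesis — the data are consistent with the 15:1 ratio.

0.777; consistent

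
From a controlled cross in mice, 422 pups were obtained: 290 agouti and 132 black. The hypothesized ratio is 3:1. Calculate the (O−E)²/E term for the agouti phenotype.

Total ratio parts = 4. Expected numbers out of 422:
  agouti: 422 × 3/4 = 316.5
  black: 422 × 1/4 = 105.5
Contribution of agouti: (290 − 316.5)² / 316.5 = 2.2188

2.219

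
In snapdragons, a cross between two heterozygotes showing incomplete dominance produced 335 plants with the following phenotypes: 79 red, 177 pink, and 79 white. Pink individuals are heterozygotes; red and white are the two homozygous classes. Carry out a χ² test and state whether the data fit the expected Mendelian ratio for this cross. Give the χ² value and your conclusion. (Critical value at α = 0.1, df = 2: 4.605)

With incomplete dominance, a heterozygote × heterozygote cross gives a 1:2:1 phenotypic ratio.
Expected counts for N = 335 under a 1:2:1 ratio (total parts = 4):
  red: 335 × 1/4 = 83.75
  pink: 335 × 2/4 = 167.5
  white: 335 × 1/4 = 83.75
χ² = Σ (O − E)² / E
  red: (79 − 83.75)² / 83.75 = 0.2694
  pink: (177 − 167.5)² / 167.5 = 0.5388
  white: (79 − 83.75)² / 83.75 = 0.2694
χ² = 0.2694 + 0.5388 + 0.2694 = 1.0776 ≈ 1.078
Degrees of freedom = 3 − 1 = 2; critical value at α = 0.1 is 4.605.
Since 1.078 < 4.605, we fail to reject the null hypothesis — the data are consistent with the 1:2:1 ratio.

1.078; consistent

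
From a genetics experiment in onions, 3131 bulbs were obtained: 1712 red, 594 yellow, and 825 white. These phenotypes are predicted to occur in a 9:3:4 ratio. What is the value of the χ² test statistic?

3.736

Total ratio parts = 16. Expected numbers out of 3131:
  red: 3131 × 9/16 = 1761.1875
  yellow: 3131 × 3/16 = 587.0625
  white: 3131 × 4/16 = 782.75
χ² = Σ (O − E)² / E
  red: (1712 − 1761.1875)² / 1761.1875 = 1.3737
  yellow: (594 − 587.0625)² / 587.0625 = 0.0820
  white: (825 − 782.75)² / 782.75 = 2.2805
χ² = 1.3737 + 0.0820 + 2.2805 = 3.7362 ≈ 3.736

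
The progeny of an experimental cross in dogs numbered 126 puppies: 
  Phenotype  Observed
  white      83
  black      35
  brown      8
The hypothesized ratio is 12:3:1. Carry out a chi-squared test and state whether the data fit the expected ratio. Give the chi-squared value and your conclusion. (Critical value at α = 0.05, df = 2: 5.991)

The 12:3:1 ratio has 16 parts, so with N = 126 the expected counts are:
  white: 126 × 12/16 = 94.5
  black: 126 × 3/16 = 23.625
  brown: 126 × 1/16 = 7.875
χ² = Σ (O − E)² / E
  white: (83 − 94.5)² / 94.5 = 1.3995
  black: (35 − 23.625)² / 23.625 = 5.4769
  brown: (8 − 7.875)² / 7.875 = 0.0020
χ² = 1.3995 + 5.4769 + 0.0020 = 6.8784 ≈ 6.878
Degrees of freedom = 3 − 1 = 2; critical value at α = 0.05 is 5.991.
Since 6.878 > 5.991, we reject the null hypothesis — the data do not fit the 12:3:1 ratio.

6.878; not consistent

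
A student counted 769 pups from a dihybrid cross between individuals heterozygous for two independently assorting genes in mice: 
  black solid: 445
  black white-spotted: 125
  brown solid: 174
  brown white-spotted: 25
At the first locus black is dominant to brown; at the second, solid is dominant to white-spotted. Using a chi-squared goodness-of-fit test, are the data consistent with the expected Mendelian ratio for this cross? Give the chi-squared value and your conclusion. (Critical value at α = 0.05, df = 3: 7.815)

20.141; not consistent

A dihybrid F₂ with independent assortment and complete dominance at both loci gives a 9:3:3:1 phenotypic ratio.
Expected counts for N = 769 under a 9:3:3:1 ratio (total parts = 16):
  black solid: 769 × 9/16 = 432.5625
  black white-spotted: 769 × 3/16 = 144.1875
  brown solid: 769 × 3/16 = 144.1875
  brown white-spotted: 769 × 1/16 = 48.0625
χ² = Σ (O − E)² / E
  black solid: (445 − 432.5625)² / 432.5625 = 0.3576
  black white-spotted: (125 − 144.1875)² / 144.1875 = 2.5533
  brown solid: (174 − 144.1875)² / 144.1875 = 6.1641
  brown white-spotted: (25 − 48.0625)² / 48.0625 = 11.0664
χ² = 0.3576 + 2.5533 + 6.1641 + 11.0664 = 20.1414 ≈ 20.141
Degrees of freedom = 4 − 1 = 3; critical value at α = 0.05 is 7.815.
Since 20.141 > 7.815, we reject the null hypothesis — the data do not fit the 9:3:3:1 ratio.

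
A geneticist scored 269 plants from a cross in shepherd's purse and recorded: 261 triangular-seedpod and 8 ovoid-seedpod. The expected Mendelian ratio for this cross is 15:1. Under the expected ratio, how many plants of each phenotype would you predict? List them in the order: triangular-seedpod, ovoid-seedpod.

252.1875, 16.8125

Expected counts for N = 269 under a 15:1 ratio (total parts = 16):
  triangular-seedpod: 269 × 15/16 = 252.1875
  ovoid-seedpod: 269 × 1/16 = 16.8125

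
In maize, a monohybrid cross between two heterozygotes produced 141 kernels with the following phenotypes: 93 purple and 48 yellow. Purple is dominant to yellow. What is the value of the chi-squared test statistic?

For a monohybrid cross between heterozygotes with complete dominance, the expected phenotypic ratio is 3:1.
The 3:1 ratio has 4 parts, so with N = 141 the expected counts are:
  purple: 141 × 3/4 = 105.75
  yellow: 141 × 1/4 = 35.25
χ² = Σ (O − E)² / E
  purple: (93 − 105.75)² / 105.75 = 1.5372
  yellow: (48 − 35.25)² / 35.25 = 4.6117
χ² = 1.5372 + 4.6117 = 6.1489 ≈ 6.149

6.149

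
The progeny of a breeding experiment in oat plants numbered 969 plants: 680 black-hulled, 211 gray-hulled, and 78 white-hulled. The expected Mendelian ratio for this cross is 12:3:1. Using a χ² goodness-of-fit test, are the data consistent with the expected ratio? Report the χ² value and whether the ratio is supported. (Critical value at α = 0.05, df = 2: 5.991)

12.757; not consistent

Expected counts for N = 969 under a 12:3:1 ratio (total parts = 16):
  black-hulled: 969 × 12/16 = 726.75
  gray-hulled: 969 × 3/16 = 181.6875
  white-hulled: 969 × 1/16 = 60.5625
χ² = Σ (O − E)² / E
  black-hulled: (680 − 726.75)² / 726.75 = 3.0073
  gray-hulled: (211 − 181.6875)² / 181.6875 = 4.7291
  white-hulled: (78 − 60.5625)² / 60.5625 = 5.0207
χ² = 3.0073 + 4.7291 + 5.0207 = 12.7571 ≈ 12.757
Degrees of freedom = 3 − 1 = 2; critical value at α = 0.05 is 5.991.
Since 12.757 > 5.991, we reject the null hypothesis — the data do not fit the 12:3:1 ratio.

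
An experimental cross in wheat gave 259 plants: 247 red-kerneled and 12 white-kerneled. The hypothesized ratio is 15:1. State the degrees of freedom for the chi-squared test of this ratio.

A goodness-of-fit test with 2 phenotype classes has df = 2 − 1 = 1.

1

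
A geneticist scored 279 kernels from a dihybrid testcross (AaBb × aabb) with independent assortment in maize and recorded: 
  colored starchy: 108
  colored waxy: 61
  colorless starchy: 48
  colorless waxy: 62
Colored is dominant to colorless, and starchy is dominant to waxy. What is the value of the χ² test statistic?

29.717

A dihybrid testcross with independent assortment gives a 1:1:1:1 ratio.
Total ratio parts = 4. Expected numbers out of 279:
  colored starchy: 279 × 1/4 = 69.75
  colored waxy: 279 × 1/4 = 69.75
  colorless starchy: 279 × 1/4 = 69.75
  colorless waxy: 279 × 1/4 = 69.75
χ² = Σ (O − E)² / E
  colored starchy: (108 − 69.75)² / 69.75 = 20.9758
  colored waxy: (61 − 69.75)² / 69.75 = 1.0977
  colorless starchy: (48 − 69.75)² / 69.75 = 6.7823
  colorless waxy: (62 − 69.75)² / 69.75 = 0.8611
χ² = 20.9758 + 1.0977 + 6.7823 + 0.8611 = 29.7169 ≈ 29.717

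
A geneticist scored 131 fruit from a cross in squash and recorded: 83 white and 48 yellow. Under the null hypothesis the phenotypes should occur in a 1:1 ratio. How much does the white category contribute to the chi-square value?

4.676

Under the 1:1 hypothesis (Σ ratio = 2, N = 131):
  white: 131 × 1/2 = 65.5
  yellow: 131 × 1/2 = 65.5
Contribution of white: (83 − 65.5)² / 65.5 = 4.6756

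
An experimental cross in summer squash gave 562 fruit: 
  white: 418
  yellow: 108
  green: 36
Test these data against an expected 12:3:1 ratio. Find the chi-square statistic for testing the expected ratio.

0.116

Under the 12:3:1 hypothesis (Σ ratio = 16, N = 562):
  white: 562 × 12/16 = 421.5
  yellow: 562 × 3/16 = 105.375
  green: 562 × 1/16 = 35.125
χ² = Σ (O − E)² / E
  white: (418 − 421.5)² / 421.5 = 0.0291
  yellow: (108 − 105.375)² / 105.375 = 0.0654
  green: (36 − 35.125)² / 35.125 = 0.0218
χ² = 0.0291 + 0.0654 + 0.0218 = 0.1163 ≈ 0.116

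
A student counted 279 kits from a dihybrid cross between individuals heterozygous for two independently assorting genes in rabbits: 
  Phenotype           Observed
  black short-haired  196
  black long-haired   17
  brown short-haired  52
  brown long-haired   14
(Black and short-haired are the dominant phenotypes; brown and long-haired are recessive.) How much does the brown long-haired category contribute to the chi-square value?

0.678

A dihybrid F₂ with independent assortment and complete dominance at both loci gives a 9:3:3:1 phenotypic ratio.
Expected counts for N = 279 under a 9:3:3:1 ratio (total parts = 16):
  black short-haired: 279 × 9/16 = 156.9375
  black long-haired: 279 × 3/16 = 52.3125
  brown short-haired: 279 × 3/16 = 52.3125
  brown long-haired: 279 × 1/16 = 17.4375
Contribution of brown long-haired: (14 − 17.4375)² / 17.4375 = 0.6776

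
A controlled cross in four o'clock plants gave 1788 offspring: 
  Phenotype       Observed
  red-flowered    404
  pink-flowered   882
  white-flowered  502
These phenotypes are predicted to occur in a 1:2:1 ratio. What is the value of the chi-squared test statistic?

11.065

Expected counts for N = 1788 under a 1:2:1 ratio (total parts = 4):
  red-flowered: 1788 × 1/4 = 447
  pink-flowered: 1788 × 2/4 = 894
  white-flowered: 1788 × 1/4 = 447
χ² = Σ (O − E)² / E
  red-flowered: (404 − 447)² / 447 = 4.1365
  pink-flowered: (882 − 894)² / 894 = 0.1611
  white-flowered: (502 − 447)² / 447 = 6.7673
χ² = 4.1365 + 0.1611 + 6.7673 = 11.0649 ≈ 11.065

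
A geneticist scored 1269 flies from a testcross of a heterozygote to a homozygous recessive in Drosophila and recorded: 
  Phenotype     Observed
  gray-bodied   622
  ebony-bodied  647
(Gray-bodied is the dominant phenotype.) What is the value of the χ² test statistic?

0.493

A testcross of a heterozygote (Aa × aa) gives a 1:1 phenotypic ratio.
The 1:1 ratio has 2 parts, so with N = 1269 the expected counts are:
  gray-bodied: 1269 × 1/2 = 634.5
  ebony-bodied: 1269 × 1/2 = 634.5
χ² = Σ (O − E)² / E
  gray-bodied: (622 − 634.5)² / 634.5 = 0.2463
  ebony-bodied: (647 − 634.5)² / 634.5 = 0.2463
χ² = 0.2463 + 0.2463 = 0.4926 ≈ 0.493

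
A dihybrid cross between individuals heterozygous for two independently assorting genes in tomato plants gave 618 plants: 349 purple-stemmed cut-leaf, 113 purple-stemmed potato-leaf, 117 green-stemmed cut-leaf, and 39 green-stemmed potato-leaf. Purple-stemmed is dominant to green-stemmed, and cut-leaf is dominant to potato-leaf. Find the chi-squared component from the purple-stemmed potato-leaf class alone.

0.071

A dihybrid F₂ with independent assortment and complete dominance at both loci gives a 9:3:3:1 phenotypic ratio.
The 9:3:3:1 ratio has 16 parts, so with N = 618 the expected counts are:
  purple-stemmed cut-leaf: 618 × 9/16 = 347.625
  purple-stemmed potato-leaf: 618 × 3/16 = 115.875
  green-stemmed cut-leaf: 618 × 3/16 = 115.875
  green-stemmed potato-leaf: 618 × 1/16 = 38.625
Contribution of purple-stemmed potato-leaf: (113 − 115.875)² / 115.875 = 0.0713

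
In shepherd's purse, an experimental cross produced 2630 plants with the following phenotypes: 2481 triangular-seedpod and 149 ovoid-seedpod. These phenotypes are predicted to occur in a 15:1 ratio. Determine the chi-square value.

1.534

Expected counts for N = 2630 under a 15:1 ratio (total parts = 16):
  triangular-seedpod: 2630 × 15/16 = 2465.625
  ovoid-seedpod: 2630 × 1/16 = 164.375
χ² = Σ (O − E)² / E
  triangular-seedpod: (2481 − 2465.625)² / 2465.625 = 0.0959
  ovoid-seedpod: (149 − 164.375)² / 164.375 = 1.4381
χ² = 0.0959 + 1.4381 = 1.534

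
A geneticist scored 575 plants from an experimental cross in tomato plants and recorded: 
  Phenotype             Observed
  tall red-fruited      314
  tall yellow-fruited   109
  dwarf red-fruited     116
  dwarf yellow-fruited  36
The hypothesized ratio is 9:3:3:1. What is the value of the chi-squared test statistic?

The 9:3:3:1 ratio has 16 parts, so with N = 575 the expected counts are:
  tall red-fruited: 575 × 9/16 = 323.4375
  tall yellow-fruited: 575 × 3/16 = 107.8125
  dwarf red-fruited: 575 × 3/16 = 107.8125
  dwarf yellow-fruited: 575 × 1/16 = 35.9375
χ² = Σ (O − E)² / E
  tall red-fruited: (314 − 323.4375)² / 323.4375 = 0.2754
  tall yellow-fruited: (109 − 107.8125)² / 107.8125 = 0.0131
  dwarf red-fruited: (116 − 107.8125)² / 107.8125 = 0.6218
  dwarf yellow-fruited: (36 − 35.9375)² / 35.9375 = 0.0001
χ² = 0.2754 + 0.0131 + 0.6218 + 0.0001 = 0.9104 ≈ 0.910

0.910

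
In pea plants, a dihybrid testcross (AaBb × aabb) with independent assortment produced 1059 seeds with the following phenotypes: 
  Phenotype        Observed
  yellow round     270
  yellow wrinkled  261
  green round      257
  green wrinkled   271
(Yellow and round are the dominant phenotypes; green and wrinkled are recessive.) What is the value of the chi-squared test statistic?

0.532

A dihybrid testcross with independent assortment gives a 1:1:1:1 ratio.
Under the 1:1:1:1 hypothesis (Σ ratio = 4, N = 1059):
  yellow round: 1059 × 1/4 = 264.75
  yellow wrinkled: 1059 × 1/4 = 264.75
  green round: 1059 × 1/4 = 264.75
  green wrinkled: 1059 × 1/4 = 264.75
χ² = Σ (O − E)² / E
  yellow round: (270 − 264.75)² / 264.75 = 0.1041
  yellow wrinkled: (261 − 264.75)² / 264.75 = 0.0531
  green round: (257 − 264.75)² / 264.75 = 0.2269
  green wrinkled: (271 − 264.75)² / 264.75 = 0.1475
χ² = 0.1041 + 0.0531 + 0.2269 + 0.1475 = 0.5316 ≈ 0.532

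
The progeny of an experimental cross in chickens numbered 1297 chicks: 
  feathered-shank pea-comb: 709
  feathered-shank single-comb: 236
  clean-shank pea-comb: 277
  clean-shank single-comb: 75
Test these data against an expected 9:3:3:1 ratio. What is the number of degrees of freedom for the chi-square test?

3

A goodness-of-fit test with 4 phenotype classes has df = 4 − 1 = 3.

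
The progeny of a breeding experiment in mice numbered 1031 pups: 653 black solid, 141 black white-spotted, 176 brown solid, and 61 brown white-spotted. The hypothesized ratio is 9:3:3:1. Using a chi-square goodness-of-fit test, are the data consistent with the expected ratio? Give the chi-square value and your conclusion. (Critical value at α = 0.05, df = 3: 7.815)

25.095; not consistent

Expected counts for N = 1031 under a 9:3:3:1 ratio (total parts = 16):
  black solid: 1031 × 9/16 = 579.9375
  black white-spotted: 1031 × 3/16 = 193.3125
  brown solid: 1031 × 3/16 = 193.3125
  brown white-spotted: 1031 × 1/16 = 64.4375
χ² = Σ (O − E)² / E
  black solid: (653 − 579.9375)² / 579.9375 = 9.2047
  black white-spotted: (141 − 193.3125)² / 193.3125 = 14.1563
  brown solid: (176 − 193.3125)² / 193.3125 = 1.5505
  brown white-spotted: (61 − 64.4375)² / 64.4375 = 0.1834
χ² = 9.2047 + 14.1563 + 1.5505 + 0.1834 = 25.0949 ≈ 25.095
Degrees of freedom = 4 − 1 = 3; critical value at α = 0.05 is 7.815.
Since 25.095 > 7.815, we reject the null hypothesis — the data do not fit the 9:3:3:1 ratio.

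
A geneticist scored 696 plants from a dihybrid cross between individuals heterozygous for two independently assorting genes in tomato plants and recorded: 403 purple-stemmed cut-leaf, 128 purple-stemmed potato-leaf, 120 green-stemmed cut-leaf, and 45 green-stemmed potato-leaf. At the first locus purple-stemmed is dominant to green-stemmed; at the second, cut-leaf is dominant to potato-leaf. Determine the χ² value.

1.282

A dihybrid F₂ with independent assortment and complete dominance at both loci gives a 9:3:3:1 phenotypic ratio.
Under the 9:3:3:1 hypothesis (Σ ratio = 16, N = 696):
  purple-stemmed cut-leaf: 696 × 9/16 = 391.5
  purple-stemmed potato-leaf: 696 × 3/16 = 130.5
  green-stemmed cut-leaf: 696 × 3/16 = 130.5
  green-stemmed potato-leaf: 696 × 1/16 = 43.5
χ² = Σ (O − E)² / E
  purple-stemmed cut-leaf: (403 − 391.5)² / 391.5 = 0.3378
  purple-stemmed potato-leaf: (128 − 130.5)² / 130.5 = 0.0479
  green-stemmed cut-leaf: (120 − 130.5)² / 130.5 = 0.8448
  green-stemmed potato-leaf: (45 − 43.5)² / 43.5 = 0.0517
χ² = 0.3378 + 0.0479 + 0.8448 + 0.0517 = 1.2822 ≈ 1.282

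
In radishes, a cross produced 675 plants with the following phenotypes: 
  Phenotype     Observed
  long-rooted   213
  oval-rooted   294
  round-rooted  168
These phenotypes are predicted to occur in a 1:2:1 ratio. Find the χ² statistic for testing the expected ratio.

17.213

Total ratio parts = 4. Expected numbers out of 675:
  long-rooted: 675 × 1/4 = 168.75
  oval-rooted: 675 × 2/4 = 337.5
  round-rooted: 675 × 1/4 = 168.75
χ² = Σ (O − E)² / E
  long-rooted: (213 − 168.75)² / 168.75 = 11.6033
  oval-rooted: (294 − 337.5)² / 337.5 = 5.6067
  round-rooted: (168 − 168.75)² / 168.75 = 0.0033
χ² = 11.6033 + 5.6067 + 0.0033 = 17.2133 ≈ 17.213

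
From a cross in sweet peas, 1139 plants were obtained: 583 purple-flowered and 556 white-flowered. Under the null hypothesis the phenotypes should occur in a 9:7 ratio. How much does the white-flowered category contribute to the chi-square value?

6.678

Under the 9:7 hypothesis (Σ ratio = 16, N = 1139):
  purple-flowered: 1139 × 9/16 = 640.6875
  white-flowered: 1139 × 7/16 = 498.3125
Contribution of white-flowered: (556 − 498.3125)² / 498.3125 = 6.6782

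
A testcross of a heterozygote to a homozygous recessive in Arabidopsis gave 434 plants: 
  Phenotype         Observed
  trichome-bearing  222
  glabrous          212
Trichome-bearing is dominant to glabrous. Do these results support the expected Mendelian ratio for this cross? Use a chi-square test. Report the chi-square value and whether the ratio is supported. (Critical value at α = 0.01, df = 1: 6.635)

0.230; consistent

A testcross of a heterozygote (Aa × aa) gives a 1:1 phenotypic ratio.
Total ratio parts = 2. Expected numbers out of 434:
  trichome-bearing: 434 × 1/2 = 217
  glabrous: 434 × 1/2 = 217
χ² = Σ (O − E)² / E
  trichome-bearing: (222 − 217)² / 217 = 0.1152
  glabrous: (212 − 217)² / 217 = 0.1152
χ² = 0.1152 + 0.1152 = 0.2304 ≈ 0.230
Degrees of freedom = 2 − 1 = 1; critical value at α = 0.01 is 6.635.
Since 0.230 < 6.635, we fail to reject the null hypothesis — the data are consistent with the 1:1 ratio.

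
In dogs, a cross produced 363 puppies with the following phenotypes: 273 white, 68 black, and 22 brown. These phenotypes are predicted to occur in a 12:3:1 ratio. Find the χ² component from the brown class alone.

The 12:3:1 ratio has 16 parts, so with N = 363 the expected counts are:
  white: 363 × 12/16 = 272.25
  black: 363 × 3/16 = 68.0625
  brown: 363 × 1/16 = 22.6875
Contribution of brown: (22 − 22.6875)² / 22.6875 = 0.0208

0.021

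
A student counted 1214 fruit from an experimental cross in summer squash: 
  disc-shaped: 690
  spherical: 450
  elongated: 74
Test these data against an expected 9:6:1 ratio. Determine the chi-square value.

Total ratio parts = 16. Expected numbers out of 1214:
  disc-shaped: 1214 × 9/16 = 682.875
  spherical: 1214 × 6/16 = 455.25
  elongated: 1214 × 1/16 = 75.875
χ² = Σ (O − E)² / E
  disc-shaped: (690 − 682.875)² / 682.875 = 0.0743
  spherical: (450 − 455.25)² / 455.25 = 0.0605
  elongated: (74 − 75.875)² / 75.875 = 0.0463
χ² = 0.0743 + 0.0605 + 0.0463 = 0.1811 ≈ 0.181

0.181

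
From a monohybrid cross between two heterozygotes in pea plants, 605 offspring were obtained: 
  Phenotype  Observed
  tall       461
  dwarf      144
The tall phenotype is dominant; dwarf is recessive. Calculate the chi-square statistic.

0.463

For a monohybrid cross between heterozygotes with complete dominance, the expected phenotypic ratio is 3:1.
The 3:1 ratio has 4 parts, so with N = 605 the expected counts are:
  tall: 605 × 3/4 = 453.75
  dwarf: 605 × 1/4 = 151.25
χ² = Σ (O − E)² / E
  tall: (461 − 453.75)² / 453.75 = 0.1158
  dwarf: (144 − 151.25)² / 151.25 = 0.3475
χ² = 0.1158 + 0.3475 = 0.4633 ≈ 0.463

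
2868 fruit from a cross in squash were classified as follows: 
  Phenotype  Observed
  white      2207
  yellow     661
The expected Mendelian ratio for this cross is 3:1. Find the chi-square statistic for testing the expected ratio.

The 3:1 ratio has 4 parts, so with N = 2868 the expected counts are:
  white: 2868 × 3/4 = 2151
  yellow: 2868 × 1/4 = 717
χ² = Σ (O − E)² / E
  white: (2207 − 2151)² / 2151 = 1.4579
  yellow: (661 − 717)² / 717 = 4.3738
χ² = 1.4579 + 4.3738 = 5.8317 ≈ 5.832

5.832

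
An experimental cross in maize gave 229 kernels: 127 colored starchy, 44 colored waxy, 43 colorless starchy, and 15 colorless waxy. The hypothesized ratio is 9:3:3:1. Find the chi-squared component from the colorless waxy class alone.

The 9:3:3:1 ratio has 16 parts, so with N = 229 the expected counts are:
  colored starchy: 229 × 9/16 = 128.8125
  colored waxy: 229 × 3/16 = 42.9375
  colorless starchy: 229 × 3/16 = 42.9375
  colorless waxy: 229 × 1/16 = 14.3125
Contribution of colorless waxy: (15 − 14.3125)² / 14.3125 = 0.0330

0.033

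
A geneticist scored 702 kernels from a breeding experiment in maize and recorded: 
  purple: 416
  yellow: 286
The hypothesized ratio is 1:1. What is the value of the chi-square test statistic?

The 1:1 ratio has 2 parts, so with N = 702 the expected counts are:
  purple: 702 × 1/2 = 351
  yellow: 702 × 1/2 = 351
χ² = Σ (O − E)² / E
  purple: (416 − 351)² / 351 = 12.0370
  yellow: (286 − 351)² / 351 = 12.0370
χ² = 12.0370 + 12.0370 = 24.074

24.074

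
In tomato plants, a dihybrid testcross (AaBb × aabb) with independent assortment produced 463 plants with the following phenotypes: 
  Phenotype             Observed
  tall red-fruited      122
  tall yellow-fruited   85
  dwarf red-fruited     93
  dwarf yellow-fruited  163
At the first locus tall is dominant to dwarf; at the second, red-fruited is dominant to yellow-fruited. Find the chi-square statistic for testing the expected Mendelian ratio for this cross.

A dihybrid testcross with independent assortment gives a 1:1:1:1 ratio.
Under the 1:1:1:1 hypothesis (Σ ratio = 4, N = 463):
  tall red-fruited: 463 × 1/4 = 115.75
  tall yellow-fruited: 463 × 1/4 = 115.75
  dwarf red-fruited: 463 × 1/4 = 115.75
  dwarf yellow-fruited: 463 × 1/4 = 115.75
χ² = Σ (O − E)² / E
  tall red-fruited: (122 − 115.75)² / 115.75 = 0.3375
  tall yellow-fruited: (85 − 115.75)² / 115.75 = 8.1690
  dwarf red-fruited: (93 − 115.75)² / 115.75 = 4.4714
  dwarf yellow-fruited: (163 − 115.75)² / 115.75 = 19.2878
χ² = 0.3375 + 8.1690 + 4.4714 + 19.2878 = 32.2657 ≈ 32.266

32.266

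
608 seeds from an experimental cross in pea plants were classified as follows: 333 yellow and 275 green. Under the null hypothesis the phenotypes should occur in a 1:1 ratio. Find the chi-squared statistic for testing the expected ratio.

Total ratio parts = 2. Expected numbers out of 608:
  yellow: 608 × 1/2 = 304
  green: 608 × 1/2 = 304
χ² = Σ (O − E)² / E
  yellow: (333 − 304)² / 304 = 2.7664
  green: (275 − 304)² / 304 = 2.7664
χ² = 2.7664 + 2.7664 = 5.5328 ≈ 5.533

5.533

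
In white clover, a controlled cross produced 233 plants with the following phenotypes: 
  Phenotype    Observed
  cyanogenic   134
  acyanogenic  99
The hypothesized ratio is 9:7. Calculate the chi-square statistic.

The 9:7 ratio has 16 parts, so with N = 233 the expected counts are:
  cyanogenic: 233 × 9/16 = 131.0625
  acyanogenic: 233 × 7/16 = 101.9375
χ² = Σ (O − E)² / E
  cyanogenic: (134 − 131.0625)² / 131.0625 = 0.0658
  acyanogenic: (99 − 101.9375)² / 101.9375 = 0.0846
χ² = 0.0658 + 0.0846 = 0.1504 ≈ 0.150

0.150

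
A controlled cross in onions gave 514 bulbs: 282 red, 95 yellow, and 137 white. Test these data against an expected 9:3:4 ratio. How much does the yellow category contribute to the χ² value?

0.020

The 9:3:4 ratio has 16 parts, so with N = 514 the expected counts are:
  red: 514 × 9/16 = 289.125
  yellow: 514 × 3/16 = 96.375
  white: 514 × 4/16 = 128.5
Contribution of yellow: (95 − 96.375)² / 96.375 = 0.0196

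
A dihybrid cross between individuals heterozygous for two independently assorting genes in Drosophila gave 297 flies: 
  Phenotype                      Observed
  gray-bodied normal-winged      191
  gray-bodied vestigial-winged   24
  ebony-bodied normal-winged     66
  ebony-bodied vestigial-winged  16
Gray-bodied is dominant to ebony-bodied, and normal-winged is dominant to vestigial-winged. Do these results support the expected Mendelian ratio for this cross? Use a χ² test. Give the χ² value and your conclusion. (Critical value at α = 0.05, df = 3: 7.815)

A dihybrid F₂ with independent assortment and complete dominance at both loci gives a 9:3:3:1 phenotypic ratio.
The 9:3:3:1 ratio has 16 parts, so with N = 297 the expected counts are:
  gray-bodied normal-winged: 297 × 9/16 = 167.0625
  gray-bodied vestigial-winged: 297 × 3/16 = 55.6875
  ebony-bodied normal-winged: 297 × 3/16 = 55.6875
  ebony-bodied vestigial-winged: 297 × 1/16 = 18.5625
χ² = Σ (O − E)² / E
  gray-bodied normal-winged: (191 − 167.0625)² / 167.0625 = 3.4299
  gray-bodied vestigial-winged: (24 − 55.6875)² / 55.6875 = 18.0309
  ebony-bodied normal-winged: (66 − 55.6875)² / 55.6875 = 1.9097
  ebony-bodied vestigial-winged: (16 − 18.5625)² / 18.5625 = 0.3537
χ² = 3.4299 + 18.0309 + 1.9097 + 0.3537 = 23.7242 ≈ 23.724
Degrees of freedom = 4 − 1 = 3; critical value at α = 0.05 is 7.815.
Since 23.724 > 7.815, we reject the null hypothesis — the data do not fit the 9:3:3:1 ratio.

23.724; not consistent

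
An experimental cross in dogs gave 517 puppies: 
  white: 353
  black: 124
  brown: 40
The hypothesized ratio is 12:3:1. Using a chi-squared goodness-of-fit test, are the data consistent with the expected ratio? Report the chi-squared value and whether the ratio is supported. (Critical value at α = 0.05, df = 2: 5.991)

Total ratio parts = 16. Expected numbers out of 517:
  white: 517 × 12/16 = 387.75
  black: 517 × 3/16 = 96.9375
  brown: 517 × 1/16 = 32.3125
χ² = Σ (O − E)² / E
  white: (353 − 387.75)² / 387.75 = 3.1143
  black: (124 − 96.9375)² / 96.9375 = 7.5552
  brown: (40 − 32.3125)² / 32.3125 = 1.8289
χ² = 3.1143 + 7.5552 + 1.8289 = 12.4984 ≈ 12.498
Degrees of freedom = 3 − 1 = 2; critical value at α = 0.05 is 5.991.
Since 12.498 > 5.991, we reject the null hypothesis — the data do not fit the 12:3:1 ratio.

12.498; not consistent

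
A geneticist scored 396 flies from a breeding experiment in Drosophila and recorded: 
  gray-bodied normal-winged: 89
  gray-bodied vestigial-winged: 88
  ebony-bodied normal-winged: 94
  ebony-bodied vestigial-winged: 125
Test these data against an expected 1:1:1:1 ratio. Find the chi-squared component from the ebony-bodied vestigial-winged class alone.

Total ratio parts = 4. Expected numbers out of 396:
  gray-bodied normal-winged: 396 × 1/4 = 99
  gray-bodied vestigial-winged: 396 × 1/4 = 99
  ebony-bodied normal-winged: 396 × 1/4 = 99
  ebony-bodied vestigial-winged: 396 × 1/4 = 99
Contribution of ebony-bodied vestigial-winged: (125 − 99)² / 99 = 6.8283

6.828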